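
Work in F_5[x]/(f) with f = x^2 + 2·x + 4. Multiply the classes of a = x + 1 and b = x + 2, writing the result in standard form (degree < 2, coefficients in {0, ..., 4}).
Multiply as integer polynomials: a · b = x^2 + 3·x + 2. Reducing coefficients mod 5: a · b ≡ x^2 + 3·x + 2. Now divide by f(x) = x^2 + 2·x + 4 in F_5[x], eliminating the leading term at each step:
  leading term x^2: subtract (1)·f(x) = x^2 + 2·x + 4, leaving x + 3 (coefficients mod 5)
The degree is now < 2, so this is the remainder. Hence a · b ≡ x + 3 in F_5[x]/(f).

Final answer: a · b ≡ x + 3 (mod f(x))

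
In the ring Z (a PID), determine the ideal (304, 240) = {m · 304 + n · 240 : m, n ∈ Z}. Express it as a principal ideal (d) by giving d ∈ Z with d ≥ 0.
In the PID Z, (a, b) is generated by gcd(a, b). Compute gcd(304, 240) with the extended Euclidean algorithm, tracking rows (r, s, t) with s·304 + t·240 = r:
  row A: (304, 1, 0)   [1·304 + 0·240 = 304]
  row B: (240, 0, 1)   [0·304 + 1·240 = 240]
  304 = 1·240 + 64   → row C = row A − 1·row B = (64, 1, −1)   [check: 1·304 − 1·240 = 64]
  240 = 3·64 + 48   → row D = row B − 3·row C = (48, −3, 4)   [check: −3·304 + 4·240 = 48]
  64 = 1·48 + 16   → row E = row C − 1·row D = (16, 4, −5)   [check: 4·304 − 5·240 = 16]
  48 = 3·16 + 0   → remainder 0, stop. gcd = 16 (last nonzero row E).
So gcd(304, 240) = 16, with Bézout identity 4·304 − 5·240 = 16. Containment (⊇): the Bézout identity exhibits 16 as an element of (304, 240), giving (16) ⊆ (304, 240). Containment (⊆): since 16 | 304 and 16 | 240 (304 = 16·19, 240 = 16·15), every Z-linear combination of 304 and 240 is divisible by 16, so (304, 240) ⊆ (16). Therefore (304, 240) = (16), d = 16.

Final answer: (304, 240) = (16); d = 16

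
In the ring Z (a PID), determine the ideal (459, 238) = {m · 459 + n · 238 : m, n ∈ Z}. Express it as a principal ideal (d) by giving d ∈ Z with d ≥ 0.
In the PID Z, (a, b) is generated by gcd(a, b). Compute gcd(459, 238) with the extended Euclidean algorithm, tracking rows (r, s, t) with s·459 + t·238 = r:
  row A: (459, 1, 0)   [1·459 + 0·238 = 459]
  row B: (238, 0, 1)   [0·459 + 1·238 = 238]
  459 = 1·238 + 221   → row C = row A − 1·row B = (221, 1, −1)   [check: 1·459 − 1·238 = 221]
  238 = 1·221 + 17   → row D = row B − 1·row C = (17, −1, 2)   [check: −1·459 + 2·238 = 17]
  221 = 13·17 + 0   → remainder 0, stop. gcd = 17 (last nonzero row D).
So gcd(459, 238) = 17, with Bézout identity −1·459 + 2·238 = 17. Containment (⊇): the Bézout identity exhibits 17 as an element of (459, 238), giving (17) ⊆ (459, 238). Containment (⊆): since 17 | 459 and 17 | 238 (459 = 17·27, 238 = 17·14), every Z-linear combination of 459 and 238 is divisible by 17, so (459, 238) ⊆ (17). Therefore (459, 238) = (17), d = 17.

Final answer: (459, 238) = (17); d = 17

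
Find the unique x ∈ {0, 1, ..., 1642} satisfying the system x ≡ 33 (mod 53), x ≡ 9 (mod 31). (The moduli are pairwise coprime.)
The moduli 53, 31 are pairwise coprime, so by the CRT there is a unique solution mod 53·31 = 1643.
Solve by successive substitution. Start with x ≡ 33 (mod 53).
  Combine with x ≡ 9 (mod 31): write x = 33 + 53·t and require 33 + 53·t ≡ 9 (mod 31), i.e. 53·t ≡ 9 − 33 ≡ 7 (mod 31). Since 53^(−1) ≡ 24 (mod 31) (53 ≡ 22 (mod 31)), t ≡ 24·7 ≡ 13 (mod 31). So x ≡ 33 + 53·13 = 722 (mod 1643).
Unique solution in [0, 1643): x = 722.

Final answer: x ≡ 722 (mod 1643); the representative in [0, 1643) is 722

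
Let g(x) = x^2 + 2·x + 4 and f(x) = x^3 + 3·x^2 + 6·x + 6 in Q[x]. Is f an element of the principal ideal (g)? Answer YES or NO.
In Q[x] the ideal (g) consists of all multiples of g, so f ∈ (g) iff g | f, i.e. iff the remainder of f on division by g is 0. Divide f by g (g is monic, so eliminate the leading term of the running remainder at each step):
  leading term x^3: subtract (x)·g(x) = x^3 + 2·x^2 + 4·x, leaving x^2 + 2·x + 6
  leading term x^2: subtract (1)·g(x) = x^2 + 2·x + 4, leaving 2
The remainder r(x) = 2 ≠ 0 (and deg r < deg g), so g ∤ f, i.e. f ∉ (g).

Final answer: NO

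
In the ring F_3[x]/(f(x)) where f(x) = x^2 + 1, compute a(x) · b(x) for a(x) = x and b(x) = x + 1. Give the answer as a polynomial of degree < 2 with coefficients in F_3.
Multiply as integer polynomials: a · b = x^2 + x. Reducing coefficients mod 3: a · b ≡ x^2 + x. Now divide by f(x) = x^2 + 1 in F_3[x], eliminating the leading term at each step:
  leading term x^2: subtract (1)·f(x) = x^2 + 1, leaving x + 2 (coefficients mod 3)
The degree is now < 2, so this is the remainder. Hence a · b ≡ x + 2 in F_3[x]/(f).

Final answer: a · b ≡ x + 2 (mod f(x))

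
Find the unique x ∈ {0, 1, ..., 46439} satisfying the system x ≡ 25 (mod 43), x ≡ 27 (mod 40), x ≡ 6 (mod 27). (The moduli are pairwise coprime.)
The moduli 43, 40, 27 are pairwise coprime, so by the CRT there is a unique solution mod 43·40·27 = 46440.
Solve by successive substitution. Start with x ≡ 25 (mod 43).
  Combine with x ≡ 27 (mod 40): write x = 25 + 43·t and require 25 + 43·t ≡ 27 (mod 40), i.e. 43·t ≡ 27 − 25 ≡ 2 (mod 40). Since 43^(−1) ≡ 27 (mod 40) (43 ≡ 3 (mod 40)), t ≡ 27·2 ≡ 14 (mod 40). So x ≡ 25 + 43·14 = 627 (mod 1720).
  Combine with x ≡ 6 (mod 27): write x = 627 + 1720·t and require 627 + 1720·t ≡ 6 (mod 27), i.e. 1720·t ≡ 6 − 627 ≡ 0 (mod 27). Since 1720^(−1) ≡ 10 (mod 27) (1720 ≡ 19 (mod 27)), t ≡ 10·0 ≡ 0 (mod 27). So x ≡ 627 + 1720·0 = 627 (mod 46440).
Unique solution in [0, 46440): x = 627.

Final answer: x ≡ 627 (mod 46440); the representative in [0, 46440) is 627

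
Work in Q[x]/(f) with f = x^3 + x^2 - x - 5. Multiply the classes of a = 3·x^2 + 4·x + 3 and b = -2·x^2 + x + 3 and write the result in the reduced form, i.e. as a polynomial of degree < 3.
a · b ≡ 14 - 14·x (mod f(x))

First multiply in Q[x] without reducing: a · b = -6·x^4 - 5·x^3 + 7·x^2 + 15·x + 9. Now divide by f(x) = x^3 + x^2 - x - 5, eliminating the leading term at each step:
  leading term -6·x^4: subtract (-6·x)·f(x) = -6·x^4 - 6·x^3 + 6·x^2 + 30·x, leaving x^3 + x^2 - 15·x + 9
  leading term x^3: subtract (1)·f(x) = x^3 + x^2 - x - 5, leaving 14 - 14·x
The degree is now < 3, so this is the remainder. Hence a · b ≡ 14 - 14·x in Q[x]/(f).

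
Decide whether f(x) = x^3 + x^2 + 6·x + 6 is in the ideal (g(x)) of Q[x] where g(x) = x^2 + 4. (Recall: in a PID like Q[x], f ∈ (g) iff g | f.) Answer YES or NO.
In Q[x] the ideal (g) consists of all multiples of g, so f ∈ (g) iff g | f, i.e. iff the remainder of f on division by g is 0. Divide f by g (g is monic, so eliminate the leading term of the running remainder at each step):
  leading term x^3: subtract (x)·g(x) = x^3 + 4·x, leaving x^2 + 2·x + 6
  leading term x^2: subtract (1)·g(x) = x^2 + 4, leaving 2·x + 2
The remainder r(x) = 2·x + 2 ≠ 0 (and deg r < deg g), so g ∤ f, i.e. f ∉ (g).

Final answer: NO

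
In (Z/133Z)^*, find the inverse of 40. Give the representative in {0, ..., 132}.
Apply the extended Euclidean algorithm to (133, 40), tracking rows (r, s, t) with s·133 + t·40 = r. Each division r_prev = q·r_cur + r_new produces the new row as (previous row) − q·(current row):
  row A: (133, 1, 0)   [1·133 + 0·40 = 133]
  row B: (40, 0, 1)   [0·133 + 1·40 = 40]
  133 = 3·40 + 13   → row C = row A − 3·row B = (13, 1, −3)   [check: 1·133 − 3·40 = 13]
  40 = 3·13 + 1   → row D = row B − 3·row C = (1, −3, 10)   [check: −3·133 + 10·40 = 1]
  13 = 13·1 + 0   → remainder 0, stop. gcd = 1 (last nonzero row D).
The gcd is 1, so 40 is invertible mod 133. The last nonzero row gives −3·133 + 10·40 = 1, so t = 10. So 40^(−1) ≡ 10 (mod 133). Verify: 40 · 10 = 400 ≡ 1 (mod 133). ✓

Final answer: 40^(−1) ≡ 10 (mod 133)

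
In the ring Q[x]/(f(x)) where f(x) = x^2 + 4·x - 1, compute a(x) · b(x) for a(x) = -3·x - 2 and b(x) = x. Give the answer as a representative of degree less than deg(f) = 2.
First multiply in Q[x] without reducing: a · b = -3·x^2 - 2·x. Now divide by f(x) = x^2 + 4·x - 1, eliminating the leading term at each step:
  leading term -3·x^2: subtract (-3)·f(x) = -3·x^2 - 12·x + 3, leaving 10·x - 3
The degree is now < 2, so this is the remainder. Hence a · b ≡ 10·x - 3 in Q[x]/(f).

Final answer: a · b ≡ 10·x - 3 (mod f(x))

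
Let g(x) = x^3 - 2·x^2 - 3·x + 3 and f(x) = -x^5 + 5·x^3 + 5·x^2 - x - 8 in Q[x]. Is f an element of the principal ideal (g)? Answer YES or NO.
In Q[x] the ideal (g) consists of all multiples of g, so f ∈ (g) iff g | f, i.e. iff the remainder of f on division by g is 0. Divide f by g (g is monic, so eliminate the leading term of the running remainder at each step):
  leading term -x^5: subtract (-x^2)·g(x) = -x^5 + 2·x^4 + 3·x^3 - 3·x^2, leaving -2·x^4 + 2·x^3 + 8·x^2 - x - 8
  leading term -2·x^4: subtract (-2·x)·g(x) = -2·x^4 + 4·x^3 + 6·x^2 - 6·x, leaving -2·x^3 + 2·x^2 + 5·x - 8
  leading term -2·x^3: subtract (-2)·g(x) = -2·x^3 + 4·x^2 + 6·x - 6, leaving -2·x^2 - x - 2
The remainder r(x) = -2·x^2 - x - 2 ≠ 0 (and deg r < deg g), so g ∤ f, i.e. f ∉ (g).

Final answer: NO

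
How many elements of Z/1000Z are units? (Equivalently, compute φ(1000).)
An element a ∈ Z/1000Z is a unit iff gcd(a, 1000) = 1, so the number of units is φ(1000). φ is multiplicative, with φ(p^e) = p^e − p^(e−1). Factorise 1000 = 2^3 · 5^3. Then
  φ(1000) = (2^3 − 2^2) · (5^3 − 5^2) = 4 · 100 = 400.

Final answer: Z/1000Z has φ(1000) = 400 units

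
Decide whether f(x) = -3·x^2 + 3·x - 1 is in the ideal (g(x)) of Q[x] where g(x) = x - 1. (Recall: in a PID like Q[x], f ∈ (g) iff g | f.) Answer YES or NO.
NO

In Q[x] the ideal (g) consists of all multiples of g, so f ∈ (g) iff g | f, i.e. iff the remainder of f on division by g is 0. Divide f by g (g is monic, so eliminate the leading term of the running remainder at each step):
  leading term -3·x^2: subtract (-3·x)·g(x) = -3·x^2 + 3·x, leaving -1
The remainder r(x) = -1 ≠ 0 (and deg r < deg g), so g ∤ f, i.e. f ∉ (g).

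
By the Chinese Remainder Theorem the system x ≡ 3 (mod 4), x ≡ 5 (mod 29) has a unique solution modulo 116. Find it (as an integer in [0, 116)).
The moduli 4, 29 are pairwise coprime, so by the CRT there is a unique solution mod 4·29 = 116.
Solve by successive substitution. Start with x ≡ 3 (mod 4).
  Combine with x ≡ 5 (mod 29): write x = 3 + 4·t and require 3 + 4·t ≡ 5 (mod 29), i.e. 4·t ≡ 5 − 3 ≡ 2 (mod 29). Since 4^(−1) ≡ 22 (mod 29), t ≡ 22·2 ≡ 15 (mod 29). So x ≡ 3 + 4·15 = 63 (mod 116).
Unique solution in [0, 116): x = 63.

Final answer: x ≡ 63 (mod 116); the representative in [0, 116) is 63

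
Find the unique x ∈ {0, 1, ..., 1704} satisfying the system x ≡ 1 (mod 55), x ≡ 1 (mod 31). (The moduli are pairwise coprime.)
The moduli 55, 31 are pairwise coprime, so by the CRT there is a unique solution mod 55·31 = 1705.
Solve by successive substitution. Start with x ≡ 1 (mod 55).
  Combine with x ≡ 1 (mod 31): write x = 1 + 55·t and require 1 + 55·t ≡ 1 (mod 31), i.e. 55·t ≡ 1 − 1 ≡ 0 (mod 31). Since 55^(−1) ≡ 22 (mod 31) (55 ≡ 24 (mod 31)), t ≡ 22·0 ≡ 0 (mod 31). So x ≡ 1 + 55·0 = 1 (mod 1705).
Unique solution in [0, 1705): x = 1.

Final answer: x ≡ 1 (mod 1705); the representative in [0, 1705) is 1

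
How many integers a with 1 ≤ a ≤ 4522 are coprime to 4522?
1728

The number of a ∈ {1, ..., 4522} with gcd(a, 4522) = 1 is by definition Euler's totient φ(4522). φ is multiplicative, with φ(p^e) = p^e − p^(e−1). Factorise 4522 = 2 · 7 · 17 · 19. Then
  φ(4522) = (2 − 1) · (7 − 1) · (17 − 1) · (19 − 1) = 1 · 6 · 16 · 18 = 1728.
So there are 1728 such integers.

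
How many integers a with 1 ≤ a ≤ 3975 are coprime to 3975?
2080

The number of a ∈ {1, ..., 3975} with gcd(a, 3975) = 1 is by definition Euler's totient φ(3975). φ is multiplicative, with φ(p^e) = p^e − p^(e−1). Factorise 3975 = 3 · 5^2 · 53. Then
  φ(3975) = (3 − 1) · (5^2 − 5^1) · (53 − 1) = 2 · 20 · 52 = 2080.
So there are 2080 such integers.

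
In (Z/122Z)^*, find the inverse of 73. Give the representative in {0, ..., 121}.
73^(−1) ≡ 117 (mod 122)

Apply the extended Euclidean algorithm to (122, 73), tracking rows (r, s, t) with s·122 + t·73 = r. Each division r_prev = q·r_cur + r_new produces the new row as (previous row) − q·(current row):
  row A: (122, 1, 0)   [1·122 + 0·73 = 122]
  row B: (73, 0, 1)   [0·122 + 1·73 = 73]
  122 = 1·73 + 49   → row C = row A − 1·row B = (49, 1, −1)   [check: 1·122 − 1·73 = 49]
  73 = 1·49 + 24   → row D = row B − 1·row C = (24, −1, 2)   [check: −1·122 + 2·73 = 24]
  49 = 2·24 + 1   → row E = row C − 2·row D = (1, 3, −5)   [check: 3·122 − 5·73 = 1]
  24 = 24·1 + 0   → remainder 0, stop. gcd = 1 (last nonzero row E).
The gcd is 1, so 73 is invertible mod 122. The last nonzero row gives 3·122 − 5·73 = 1, so t = −5. So 73^(−1) ≡ −5 ≡ 117 (mod 122). Verify: 73 · 117 = 8541 ≡ 1 (mod 122). ✓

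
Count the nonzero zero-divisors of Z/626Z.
Z/626Z has 313 nonzero zero-divisors

In Z/626Z each nonzero element is either a unit (gcd with 626 is 1) or a zero-divisor (gcd > 1). The number of units is φ(626): factorise 626 = 2 · 313, so φ(626) = (2 − 1) · (313 − 1) = 1 · 312 = 312. The nonzero elements number 626 − 1 = 625. Hence the nonzero zero-divisors number 625 − 312 = 313.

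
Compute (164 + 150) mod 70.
Reduce the summands first: 164 ≡ 24, 150 ≡ 10 (mod 70), so 164 + 150 ≡ 24 + 10 (mod 70). 24 + 10 = 34; 34 = 0·70 + 34, so (164 + 150) mod 70 = 34.

Final answer: 34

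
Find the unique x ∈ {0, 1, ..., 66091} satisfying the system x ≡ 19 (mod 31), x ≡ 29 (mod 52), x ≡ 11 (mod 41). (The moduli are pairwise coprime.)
The moduli 31, 52, 41 are pairwise coprime, so by the CRT there is a unique solution mod 31·52·41 = 66092.
Solve by successive substitution. Start with x ≡ 19 (mod 31).
  Combine with x ≡ 29 (mod 52): write x = 19 + 31·t and require 19 + 31·t ≡ 29 (mod 52), i.e. 31·t ≡ 29 − 19 ≡ 10 (mod 52). Since 31^(−1) ≡ 47 (mod 52), t ≡ 47·10 ≡ 2 (mod 52). So x ≡ 19 + 31·2 = 81 (mod 1612).
  Combine with x ≡ 11 (mod 41): write x = 81 + 1612·t and require 81 + 1612·t ≡ 11 (mod 41), i.e. 1612·t ≡ 11 − 81 ≡ 12 (mod 41). Since 1612^(−1) ≡ 19 (mod 41) (1612 ≡ 13 (mod 41)), t ≡ 19·12 ≡ 23 (mod 41). So x ≡ 81 + 1612·23 = 37157 (mod 66092).
Unique solution in [0, 66092): x = 37157.

Final answer: x ≡ 37157 (mod 66092); the representative in [0, 66092) is 37157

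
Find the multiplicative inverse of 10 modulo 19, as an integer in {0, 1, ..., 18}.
Apply the extended Euclidean algorithm to (19, 10), tracking rows (r, s, t) with s·19 + t·10 = r. Each division r_prev = q·r_cur + r_new produces the new row as (previous row) − q·(current row):
  row A: (19, 1, 0)   [1·19 + 0·10 = 19]
  row B: (10, 0, 1)   [0·19 + 1·10 = 10]
  19 = 1·10 + 9   → row C = row A − 1·row B = (9, 1, −1)   [check: 1·19 − 1·10 = 9]
  10 = 1·9 + 1   → row D = row B − 1·row C = (1, −1, 2)   [check: −1·19 + 2·10 = 1]
  9 = 9·1 + 0   → remainder 0, stop. gcd = 1 (last nonzero row D).
The gcd is 1, so 10 is invertible mod 19. The last nonzero row gives −1·19 + 2·10 = 1, so t = 2. So 10^(−1) ≡ 2 (mod 19). Verify: 10 · 2 = 20 ≡ 1 (mod 19). ✓

Final answer: 10^(−1) ≡ 2 (mod 19)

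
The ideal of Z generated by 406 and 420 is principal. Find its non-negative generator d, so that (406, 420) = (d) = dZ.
(406, 420) = (14); d = 14

In the PID Z, (a, b) is generated by gcd(a, b). Compute gcd(420, 406) with the extended Euclidean algorithm, tracking rows (r, s, t) with s·420 + t·406 = r:
  row A: (420, 1, 0)   [1·420 + 0·406 = 420]
  row B: (406, 0, 1)   [0·420 + 1·406 = 406]
  420 = 1·406 + 14   → row C = row A − 1·row B = (14, 1, −1)   [check: 1·420 − 1·406 = 14]
  406 = 29·14 + 0   → remainder 0, stop. gcd = 14 (last nonzero row C).
So gcd(406, 420) = 14, with Bézout identity 1·420 − 1·406 = 14. Containment (⊇): the Bézout identity exhibits 14 as an element of (406, 420), giving (14) ⊆ (406, 420). Containment (⊆): since 14 | 406 and 14 | 420 (406 = 14·29, 420 = 14·30), every Z-linear combination of 406 and 420 is divisible by 14, so (406, 420) ⊆ (14). Therefore (406, 420) = (14), d = 14.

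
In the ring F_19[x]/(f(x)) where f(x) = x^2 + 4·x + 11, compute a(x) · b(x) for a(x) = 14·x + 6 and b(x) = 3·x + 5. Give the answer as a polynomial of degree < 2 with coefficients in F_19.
Multiply as integer polynomials: a · b = 42·x^2 + 88·x + 30. Reducing coefficients mod 19: a · b ≡ 4·x^2 + 12·x + 11. Now divide by f(x) = x^2 + 4·x + 11 in F_19[x], eliminating the leading term at each step:
  leading term 4·x^2: subtract (4)·f(x) = 4·x^2 + 16·x + 6, leaving 15·x + 5 (coefficients mod 19)
The degree is now < 2, so this is the remainder. Hence a · b ≡ 15·x + 5 in F_19[x]/(f).

Final answer: a · b ≡ 15·x + 5 (mod f(x))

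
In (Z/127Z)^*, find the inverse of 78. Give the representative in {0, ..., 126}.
Apply the extended Euclidean algorithm to (127, 78), tracking rows (r, s, t) with s·127 + t·78 = r. Each division r_prev = q·r_cur + r_new produces the new row as (previous row) − q·(current row):
  row A: (127, 1, 0)   [1·127 + 0·78 = 127]
  row B: (78, 0, 1)   [0·127 + 1·78 = 78]
  127 = 1·78 + 49   → row C = row A − 1·row B = (49, 1, −1)   [check: 1·127 − 1·78 = 49]
  78 = 1·49 + 29   → row D = row B − 1·row C = (29, −1, 2)   [check: −1·127 + 2·78 = 29]
  49 = 1·29 + 20   → row E = row C − 1·row D = (20, 2, −3)   [check: 2·127 − 3·78 = 20]
  29 = 1·20 + 9   → row F = row D − 1·row E = (9, −3, 5)   [check: −3·127 + 5·78 = 9]
  20 = 2·9 + 2   → row G = row E − 2·row F = (2, 8, −13)   [check: 8·127 − 13·78 = 2]
  9 = 4·2 + 1   → row H = row F − 4·row G = (1, −35, 57)   [check: −35·127 + 57·78 = 1]
  2 = 2·1 + 0   → remainder 0, stop. gcd = 1 (last nonzero row H).
The gcd is 1, so 78 is invertible mod 127. The last nonzero row gives −35·127 + 57·78 = 1, so t = 57. So 78^(−1) ≡ 57 (mod 127). Verify: 78 · 57 = 4446 ≡ 1 (mod 127). ✓

Final answer: 78^(−1) ≡ 57 (mod 127)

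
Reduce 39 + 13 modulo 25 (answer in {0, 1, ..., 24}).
Reduce the summands first: 39 ≡ 14 (mod 25), so 39 + 13 ≡ 14 + 13 (mod 25). 14 + 13 = 27; 27 = 1·25 + 2, so (39 + 13) mod 25 = 2.

Final answer: 2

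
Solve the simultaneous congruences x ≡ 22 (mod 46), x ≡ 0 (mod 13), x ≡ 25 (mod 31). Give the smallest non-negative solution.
The moduli 46, 13, 31 are pairwise coprime, so by the CRT there is a unique solution mod 46·13·31 = 18538.
Solve by successive substitution. Start with x ≡ 22 (mod 46).
  Combine with x ≡ 0 (mod 13): write x = 22 + 46·t and require 22 + 46·t ≡ 0 (mod 13), i.e. 46·t ≡ 0 − 22 ≡ 4 (mod 13). Since 46^(−1) ≡ 2 (mod 13) (46 ≡ 7 (mod 13)), t ≡ 2·4 ≡ 8 (mod 13). So x ≡ 22 + 46·8 = 390 (mod 598).
  Combine with x ≡ 25 (mod 31): write x = 390 + 598·t and require 390 + 598·t ≡ 25 (mod 31), i.e. 598·t ≡ 25 − 390 ≡ 7 (mod 31). Since 598^(−1) ≡ 7 (mod 31) (598 ≡ 9 (mod 31)), t ≡ 7·7 ≡ 18 (mod 31). So x ≡ 390 + 598·18 = 11154 (mod 18538).
Unique solution in [0, 18538): x = 11154.

Final answer: x ≡ 11154 (mod 18538); the representative in [0, 18538) is 11154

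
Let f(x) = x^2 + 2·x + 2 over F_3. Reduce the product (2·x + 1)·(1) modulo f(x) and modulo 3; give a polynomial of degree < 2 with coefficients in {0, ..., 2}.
Multiply as integer polynomials: a · b = 2·x + 1. Reducing coefficients mod 3: a · b ≡ 2·x + 1. This already has degree < 2, so no reduction by f is needed. Hence a · b ≡ 2·x + 1 in F_3[x]/(f).

Final answer: a · b ≡ 2·x + 1 (mod f(x))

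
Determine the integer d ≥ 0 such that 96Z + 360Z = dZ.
In the PID Z, (a, b) is generated by gcd(a, b). Compute gcd(360, 96) with the extended Euclidean algorithm, tracking rows (r, s, t) with s·360 + t·96 = r:
  row A: (360, 1, 0)   [1·360 + 0·96 = 360]
  row B: (96, 0, 1)   [0·360 + 1·96 = 96]
  360 = 3·96 + 72   → row C = row A − 3·row B = (72, 1, −3)   [check: 1·360 − 3·96 = 72]
  96 = 1·72 + 24   → row D = row B − 1·row C = (24, −1, 4)   [check: −1·360 + 4·96 = 24]
  72 = 3·24 + 0   → remainder 0, stop. gcd = 24 (last nonzero row D).
So gcd(96, 360) = 24, with Bézout identity −1·360 + 4·96 = 24. Containment (⊇): the Bézout identity exhibits 24 as an element of (96, 360), giving (24) ⊆ (96, 360). Containment (⊆): since 24 | 96 and 24 | 360 (96 = 24·4, 360 = 24·15), every Z-linear combination of 96 and 360 is divisible by 24, so (96, 360) ⊆ (24). Therefore (96, 360) = (24), d = 24.

Final answer: (96, 360) = (24); d = 24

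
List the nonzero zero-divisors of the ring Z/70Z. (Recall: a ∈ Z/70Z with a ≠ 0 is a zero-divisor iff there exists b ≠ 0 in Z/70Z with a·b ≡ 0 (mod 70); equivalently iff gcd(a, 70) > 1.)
An element a ∈ Z/70Z (with a ≠ 0) is a zero-divisor iff gcd(a, 70) > 1 (because a is a unit precisely when gcd(a, n) = 1, and in Z/nZ every nonzero, non-unit element is a zero-divisor). Scan a = 1, ..., 69 and keep those with gcd(a, 70) > 1:
  gcd(2, 70) = 2, gcd(4, 70) = 2, gcd(5, 70) = 5, gcd(6, 70) = 2, gcd(7, 70) = 7, gcd(8, 70) = 2, gcd(10, 70) = 10, gcd(12, 70) = 2, gcd(14, 70) = 14, gcd(15, 70) = 5, gcd(16, 70) = 2, gcd(18, 70) = 2, gcd(20, 70) = 10, gcd(21, 70) = 7, gcd(22, 70) = 2, gcd(24, 70) = 2, gcd(25, 70) = 5, gcd(26, 70) = 2, gcd(28, 70) = 14, gcd(30, 70) = 10, gcd(32, 70) = 2, gcd(34, 70) = 2, gcd(35, 70) = 35, gcd(36, 70) = 2, gcd(38, 70) = 2, gcd(40, 70) = 10, gcd(42, 70) = 14, gcd(44, 70) = 2, gcd(45, 70) = 5, gcd(46, 70) = 2, gcd(48, 70) = 2, gcd(49, 70) = 7, gcd(50, 70) = 10, gcd(52, 70) = 2, gcd(54, 70) = 2, gcd(55, 70) = 5, gcd(56, 70) = 14, gcd(58, 70) = 2, gcd(60, 70) = 10, gcd(62, 70) = 2, gcd(63, 70) = 7, gcd(64, 70) = 2, gcd(65, 70) = 5, gcd(66, 70) = 2, gcd(68, 70) = 2.
All other a ∈ {1, ..., 69} have gcd(a, 70) = 1 and are units. So the nonzero zero-divisors are exactly the 45 values of a appearing in this scan.

Final answer: nonzero zero-divisors of Z/70Z = {2, 4, 5, 6, 7, 8, 10, 12, 14, 15, 16, 18, 20, 21, 22, 24, 25, 26, 28, 30, 32, 34, 35, 36, 38, 40, 42, 44, 45, 46, 48, 49, 50, 52, 54, 55, 56, 58, 60, 62, 63, 64, 65, 66, 68}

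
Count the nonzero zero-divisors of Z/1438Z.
In Z/1438Z each nonzero element is either a unit (gcd with 1438 is 1) or a zero-divisor (gcd > 1). The number of units is φ(1438): factorise 1438 = 2 · 719, so φ(1438) = (2 − 1) · (719 − 1) = 1 · 718 = 718. The nonzero elements number 1438 − 1 = 1437. Hence the nonzero zero-divisors number 1437 − 718 = 719.

Final answer: Z/1438Z has 719 nonzero zero-divisors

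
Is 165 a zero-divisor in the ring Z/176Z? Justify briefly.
gcd(165, 176) = 11 > 1, so 165 is not a unit in Z/176Z. In Z/nZ every nonzero non-unit is a zero-divisor: explicitly, take b = 176/gcd = 16 ≠ 0 (mod 176); then 165·16 = 2640 = 15·176, i.e. 165·16 ≡ 0 (mod 176). So 165 is a zero-divisor.

Final answer: YES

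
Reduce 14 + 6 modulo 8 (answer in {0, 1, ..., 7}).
4

Reduce the summands first: 14 ≡ 6 (mod 8), so 14 + 6 ≡ 6 + 6 (mod 8). 6 + 6 = 12; 12 = 1·8 + 4, so (14 + 6) mod 8 = 4.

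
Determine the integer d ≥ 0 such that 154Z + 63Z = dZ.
(154, 63) = (7); d = 7

In the PID Z, (a, b) is generated by gcd(a, b). Compute gcd(154, 63) with the extended Euclidean algorithm, tracking rows (r, s, t) with s·154 + t·63 = r:
  row A: (154, 1, 0)   [1·154 + 0·63 = 154]
  row B: (63, 0, 1)   [0·154 + 1·63 = 63]
  154 = 2·63 + 28   → row C = row A − 2·row B = (28, 1, −2)   [check: 1·154 − 2·63 = 28]
  63 = 2·28 + 7   → row D = row B − 2·row C = (7, −2, 5)   [check: −2·154 + 5·63 = 7]
  28 = 4·7 + 0   → remainder 0, stop. gcd = 7 (last nonzero row D).
So gcd(154, 63) = 7, with Bézout identity −2·154 + 5·63 = 7. Containment (⊇): the Bézout identity exhibits 7 as an element of (154, 63), giving (7) ⊆ (154, 63). Containment (⊆): since 7 | 154 and 7 | 63 (154 = 7·22, 63 = 7·9), every Z-linear combination of 154 and 63 is divisible by 7, so (154, 63) ⊆ (7). Therefore (154, 63) = (7), d = 7.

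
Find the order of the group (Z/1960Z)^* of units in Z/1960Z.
|(Z/1960Z)^*| = 672

(Z/1960Z)^* consists of the classes a with gcd(a, 1960) = 1, so its order is φ(1960). φ is multiplicative, with φ(p^e) = p^e − p^(e−1). Factorise 1960 = 2^3 · 5 · 7^2. Then
  φ(1960) = (2^3 − 2^2) · (5 − 1) · (7^2 − 7^1) = 4 · 4 · 42 = 672.
Thus |(Z/1960Z)^*| = 672.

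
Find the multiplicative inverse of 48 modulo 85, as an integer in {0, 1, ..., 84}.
48^(−1) ≡ 62 (mod 85)

Apply the extended Euclidean algorithm to (85, 48), tracking rows (r, s, t) with s·85 + t·48 = r. Each division r_prev = q·r_cur + r_new produces the new row as (previous row) − q·(current row):
  row A: (85, 1, 0)   [1·85 + 0·48 = 85]
  row B: (48, 0, 1)   [0·85 + 1·48 = 48]
  85 = 1·48 + 37   → row C = row A − 1·row B = (37, 1, −1)   [check: 1·85 − 1·48 = 37]
  48 = 1·37 + 11   → row D = row B − 1·row C = (11, −1, 2)   [check: −1·85 + 2·48 = 11]
  37 = 3·11 + 4   → row E = row C − 3·row D = (4, 4, −7)   [check: 4·85 − 7·48 = 4]
  11 = 2·4 + 3   → row F = row D − 2·row E = (3, −9, 16)   [check: −9·85 + 16·48 = 3]
  4 = 1·3 + 1   → row G = row E − 1·row F = (1, 13, −23)   [check: 13·85 − 23·48 = 1]
  3 = 3·1 + 0   → remainder 0, stop. gcd = 1 (last nonzero row G).
The gcd is 1, so 48 is invertible mod 85. The last nonzero row gives 13·85 − 23·48 = 1, so t = −23. So 48^(−1) ≡ −23 ≡ 62 (mod 85). Verify: 48 · 62 = 2976 ≡ 1 (mod 85). ✓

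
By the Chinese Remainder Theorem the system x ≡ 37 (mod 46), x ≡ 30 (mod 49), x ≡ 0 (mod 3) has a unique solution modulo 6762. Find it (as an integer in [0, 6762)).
The moduli 46, 49, 3 are pairwise coprime, so by the CRT there is a unique solution mod 46·49·3 = 6762.
Solve by successive substitution. Start with x ≡ 37 (mod 46).
  Combine with x ≡ 30 (mod 49): write x = 37 + 46·t and require 37 + 46·t ≡ 30 (mod 49), i.e. 46·t ≡ 30 − 37 ≡ 42 (mod 49). Since 46^(−1) ≡ 16 (mod 49), t ≡ 16·42 ≡ 35 (mod 49). So x ≡ 37 + 46·35 = 1647 (mod 2254).
  Combine with x ≡ 0 (mod 3): write x = 1647 + 2254·t and require 1647 + 2254·t ≡ 0 (mod 3), i.e. 2254·t ≡ 0 − 1647 ≡ 0 (mod 3). Since 2254^(−1) ≡ 1 (mod 3) (2254 ≡ 1 (mod 3)), t ≡ 1·0 ≡ 0 (mod 3). So x ≡ 1647 + 2254·0 = 1647 (mod 6762).
Unique solution in [0, 6762): x = 1647.

Final answer: x ≡ 1647 (mod 6762); the representative in [0, 6762) is 1647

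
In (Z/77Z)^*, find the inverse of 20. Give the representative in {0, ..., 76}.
Apply the extended Euclidean algorithm to (77, 20), tracking rows (r, s, t) with s·77 + t·20 = r. Each division r_prev = q·r_cur + r_new produces the new row as (previous row) − q·(current row):
  row A: (77, 1, 0)   [1·77 + 0·20 = 77]
  row B: (20, 0, 1)   [0·77 + 1·20 = 20]
  77 = 3·20 + 17   → row C = row A − 3·row B = (17, 1, −3)   [check: 1·77 − 3·20 = 17]
  20 = 1·17 + 3   → row D = row B − 1·row C = (3, −1, 4)   [check: −1·77 + 4·20 = 3]
  17 = 5·3 + 2   → row E = row C − 5·row D = (2, 6, −23)   [check: 6·77 − 23·20 = 2]
  3 = 1·2 + 1   → row F = row D − 1·row E = (1, −7, 27)   [check: −7·77 + 27·20 = 1]
  2 = 2·1 + 0   → remainder 0, stop. gcd = 1 (last nonzero row F).
The gcd is 1, so 20 is invertible mod 77. The last nonzero row gives −7·77 + 27·20 = 1, so t = 27. So 20^(−1) ≡ 27 (mod 77). Verify: 20 · 27 = 540 ≡ 1 (mod 77). ✓

Final answer: 20^(−1) ≡ 27 (mod 77)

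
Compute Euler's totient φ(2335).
φ is multiplicative, with φ(p^e) = p^e − p^(e−1). Factorise 2335 = 5 · 467. Then
  φ(2335) = (5 − 1) · (467 − 1) = 4 · 466 = 1864.

Final answer: φ(2335) = 1864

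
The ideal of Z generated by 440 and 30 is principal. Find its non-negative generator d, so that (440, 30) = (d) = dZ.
In the PID Z, (a, b) is generated by gcd(a, b). Compute gcd(440, 30) with the extended Euclidean algorithm, tracking rows (r, s, t) with s·440 + t·30 = r:
  row A: (440, 1, 0)   [1·440 + 0·30 = 440]
  row B: (30, 0, 1)   [0·440 + 1·30 = 30]
  440 = 14·30 + 20   → row C = row A − 14·row B = (20, 1, −14)   [check: 1·440 − 14·30 = 20]
  30 = 1·20 + 10   → row D = row B − 1·row C = (10, −1, 15)   [check: −1·440 + 15·30 = 10]
  20 = 2·10 + 0   → remainder 0, stop. gcd = 10 (last nonzero row D).
So gcd(440, 30) = 10, with Bézout identity −1·440 + 15·30 = 10. Containment (⊇): the Bézout identity exhibits 10 as an element of (440, 30), giving (10) ⊆ (440, 30). Containment (⊆): since 10 | 440 and 10 | 30 (440 = 10·44, 30 = 10·3), every Z-linear combination of 440 and 30 is divisible by 10, so (440, 30) ⊆ (10). Therefore (440, 30) = (10), d = 10.

Final answer: (440, 30) = (10); d = 10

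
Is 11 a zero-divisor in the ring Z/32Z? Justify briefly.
gcd(11, 32) = 1, so 11 is a unit in Z/32Z (it has a multiplicative inverse). A unit cannot be a zero-divisor: if 11·b ≡ 0 then multiplying both sides by 11^(−1) gives b ≡ 0. So 11 is not a zero-divisor.

Final answer: NO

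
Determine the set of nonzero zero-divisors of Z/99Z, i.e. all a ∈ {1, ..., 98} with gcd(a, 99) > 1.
nonzero zero-divisors of Z/99Z = {3, 6, 9, 11, 12, 15, 18, 21, 22, 24, 27, 30, 33, 36, 39, 42, 44, 45, 48, 51, 54, 55, 57, 60, 63, 66, 69, 72, 75, 77, 78, 81, 84, 87, 88, 90, 93, 96}

An element a ∈ Z/99Z (with a ≠ 0) is a zero-divisor iff gcd(a, 99) > 1 (because a is a unit precisely when gcd(a, n) = 1, and in Z/nZ every nonzero, non-unit element is a zero-divisor). Scan a = 1, ..., 98 and keep those with gcd(a, 99) > 1:
  gcd(3, 99) = 3, gcd(6, 99) = 3, gcd(9, 99) = 9, gcd(11, 99) = 11, gcd(12, 99) = 3, gcd(15, 99) = 3, gcd(18, 99) = 9, gcd(21, 99) = 3, gcd(22, 99) = 11, gcd(24, 99) = 3, gcd(27, 99) = 9, gcd(30, 99) = 3, gcd(33, 99) = 33, gcd(36, 99) = 9, gcd(39, 99) = 3, gcd(42, 99) = 3, gcd(44, 99) = 11, gcd(45, 99) = 9, gcd(48, 99) = 3, gcd(51, 99) = 3, gcd(54, 99) = 9, gcd(55, 99) = 11, gcd(57, 99) = 3, gcd(60, 99) = 3, gcd(63, 99) = 9, gcd(66, 99) = 33, gcd(69, 99) = 3, gcd(72, 99) = 9, gcd(75, 99) = 3, gcd(77, 99) = 11, gcd(78, 99) = 3, gcd(81, 99) = 9, gcd(84, 99) = 3, gcd(87, 99) = 3, gcd(88, 99) = 11, gcd(90, 99) = 9, gcd(93, 99) = 3, gcd(96, 99) = 3.
All other a ∈ {1, ..., 98} have gcd(a, 99) = 1 and are units. So the nonzero zero-divisors are exactly the 38 values of a appearing in this scan.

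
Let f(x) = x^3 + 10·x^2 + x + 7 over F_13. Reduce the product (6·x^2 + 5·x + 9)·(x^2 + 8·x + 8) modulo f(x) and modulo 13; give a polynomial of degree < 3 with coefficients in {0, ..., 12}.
a · b ≡ 5·x^2 + 12·x + 4 (mod f(x))

Multiply as integer polynomials: a · b = 6·x^4 + 53·x^3 + 97·x^2 + 112·x + 72. Reducing coefficients mod 13: a · b ≡ 6·x^4 + x^3 + 6·x^2 + 8·x + 7. Now divide by f(x) = x^3 + 10·x^2 + x + 7 in F_13[x], eliminating the leading term at each step:
  leading term 6·x^4: subtract (6·x)·f(x) = 6·x^4 + 8·x^3 + 6·x^2 + 3·x, leaving 6·x^3 + 5·x + 7 (coefficients mod 13)
  leading term 6·x^3: subtract (6)·f(x) = 6·x^3 + 8·x^2 + 6·x + 3, leaving 5·x^2 + 12·x + 4 (coefficients mod 13)
The degree is now < 3, so this is the remainder. Hence a · b ≡ 5·x^2 + 12·x + 4 in F_13[x]/(f).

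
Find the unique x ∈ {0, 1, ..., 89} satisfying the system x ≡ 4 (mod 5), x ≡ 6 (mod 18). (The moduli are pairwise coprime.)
x ≡ 24 (mod 90); the representative in [0, 90) is 24

The moduli 5, 18 are pairwise coprime, so by the CRT there is a unique solution mod 5·18 = 90.
Solve by successive substitution. Start with x ≡ 4 (mod 5).
  Combine with x ≡ 6 (mod 18): write x = 4 + 5·t and require 4 + 5·t ≡ 6 (mod 18), i.e. 5·t ≡ 6 − 4 ≡ 2 (mod 18). Since 5^(−1) ≡ 11 (mod 18), t ≡ 11·2 ≡ 4 (mod 18). So x ≡ 4 + 5·4 = 24 (mod 90).
Unique solution in [0, 90): x = 24.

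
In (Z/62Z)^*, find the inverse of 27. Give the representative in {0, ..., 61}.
27^(−1) ≡ 23 (mod 62)

Apply the extended Euclidean algorithm to (62, 27), tracking rows (r, s, t) with s·62 + t·27 = r. Each division r_prev = q·r_cur + r_new produces the new row as (previous row) − q·(current row):
  row A: (62, 1, 0)   [1·62 + 0·27 = 62]
  row B: (27, 0, 1)   [0·62 + 1·27 = 27]
  62 = 2·27 + 8   → row C = row A − 2·row B = (8, 1, −2)   [check: 1·62 − 2·27 = 8]
  27 = 3·8 + 3   → row D = row B − 3·row C = (3, −3, 7)   [check: −3·62 + 7·27 = 3]
  8 = 2·3 + 2   → row E = row C − 2·row D = (2, 7, −16)   [check: 7·62 − 16·27 = 2]
  3 = 1·2 + 1   → row F = row D − 1·row E = (1, −10, 23)   [check: −10·62 + 23·27 = 1]
  2 = 2·1 + 0   → remainder 0, stop. gcd = 1 (last nonzero row F).
The gcd is 1, so 27 is invertible mod 62. The last nonzero row gives −10·62 + 23·27 = 1, so t = 23. So 27^(−1) ≡ 23 (mod 62). Verify: 27 · 23 = 621 ≡ 1 (mod 62). ✓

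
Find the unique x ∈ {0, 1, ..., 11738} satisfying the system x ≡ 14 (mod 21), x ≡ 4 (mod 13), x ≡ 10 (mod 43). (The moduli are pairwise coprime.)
x ≡ 4697 (mod 11739); the representative in [0, 11739) is 4697

The moduli 21, 13, 43 are pairwise coprime, so by the CRT there is a unique solution mod 21·13·43 = 11739.
Solve by successive substitution. Start with x ≡ 14 (mod 21).
  Combine with x ≡ 4 (mod 13): write x = 14 + 21·t and require 14 + 21·t ≡ 4 (mod 13), i.e. 21·t ≡ 4 − 14 ≡ 3 (mod 13). Since 21^(−1) ≡ 5 (mod 13) (21 ≡ 8 (mod 13)), t ≡ 5·3 ≡ 2 (mod 13). So x ≡ 14 + 21·2 = 56 (mod 273).
  Combine with x ≡ 10 (mod 43): write x = 56 + 273·t and require 56 + 273·t ≡ 10 (mod 43), i.e. 273·t ≡ 10 − 56 ≡ 40 (mod 43). Since 273^(−1) ≡ 23 (mod 43) (273 ≡ 15 (mod 43)), t ≡ 23·40 ≡ 17 (mod 43). So x ≡ 56 + 273·17 = 4697 (mod 11739).
Unique solution in [0, 11739): x = 4697.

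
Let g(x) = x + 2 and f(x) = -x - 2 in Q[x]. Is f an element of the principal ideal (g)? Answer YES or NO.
In Q[x] the ideal (g) consists of all multiples of g, so f ∈ (g) iff g | f, i.e. iff the remainder of f on division by g is 0. Divide f by g (g is monic, so eliminate the leading term of the running remainder at each step):
  leading term -x: subtract (-1)·g(x) = -x - 2, leaving 0
The remainder is 0, so f(x) = g(x) · h(x) with h(x) = -1. Hence g | f, i.e. f ∈ (g).

Final answer: YES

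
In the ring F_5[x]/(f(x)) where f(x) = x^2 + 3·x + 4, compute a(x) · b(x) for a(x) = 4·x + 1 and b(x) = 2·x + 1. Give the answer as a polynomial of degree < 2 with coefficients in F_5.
Multiply as integer polynomials: a · b = 8·x^2 + 6·x + 1. Reducing coefficients mod 5: a · b ≡ 3·x^2 + x + 1. Now divide by f(x) = x^2 + 3·x + 4 in F_5[x], eliminating the leading term at each step:
  leading term 3·x^2: subtract (3)·f(x) = 3·x^2 + 4·x + 2, leaving 2·x + 4 (coefficients mod 5)
The degree is now < 2, so this is the remainder. Hence a · b ≡ 2·x + 4 in F_5[x]/(f).

Final answer: a · b ≡ 2·x + 4 (mod f(x))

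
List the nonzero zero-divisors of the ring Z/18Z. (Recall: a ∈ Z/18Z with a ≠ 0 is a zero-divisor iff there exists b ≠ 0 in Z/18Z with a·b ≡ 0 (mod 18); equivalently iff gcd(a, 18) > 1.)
nonzero zero-divisors of Z/18Z = {2, 3, 4, 6, 8, 9, 10, 12, 14, 15, 16}

An element a ∈ Z/18Z (with a ≠ 0) is a zero-divisor iff gcd(a, 18) > 1 (because a is a unit precisely when gcd(a, n) = 1, and in Z/nZ every nonzero, non-unit element is a zero-divisor). Scan a = 1, ..., 17 and keep those with gcd(a, 18) > 1:
  gcd(2, 18) = 2, gcd(3, 18) = 3, gcd(4, 18) = 2, gcd(6, 18) = 6, gcd(8, 18) = 2, gcd(9, 18) = 9, gcd(10, 18) = 2, gcd(12, 18) = 6, gcd(14, 18) = 2, gcd(15, 18) = 3, gcd(16, 18) = 2.
All other a ∈ {1, ..., 17} have gcd(a, 18) = 1 and are units. So the nonzero zero-divisors are exactly the 11 values of a appearing in this scan.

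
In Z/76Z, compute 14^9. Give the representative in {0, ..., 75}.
56

Use repeated squaring. Binary(9) = 1001. Walk through the bits of the exponent 9 left-to-right: at each bit after the leading one, square the running value, then multiply by 14 if the bit is 1 (always reducing mod 76):
  bit 1 = 1 (leading): start with 14.
  bit 2 = 0: square 14^2 = 196 ≡ 44 (mod 76).
  bit 3 = 0: square 44^2 = 1936 ≡ 36 (mod 76).
  bit 4 = 1: square 36^2 = 1296 ≡ 4; bit is 1, so multiply 4·14 = 56 (mod 76).
Final value: 14^9 ≡ 56 (mod 76).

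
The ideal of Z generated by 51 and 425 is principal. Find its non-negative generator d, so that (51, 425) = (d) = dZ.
(51, 425) = (17); d = 17

In the PID Z, (a, b) is generated by gcd(a, b). Compute gcd(425, 51) with the extended Euclidean algorithm, tracking rows (r, s, t) with s·425 + t·51 = r:
  row A: (425, 1, 0)   [1·425 + 0·51 = 425]
  row B: (51, 0, 1)   [0·425 + 1·51 = 51]
  425 = 8·51 + 17   → row C = row A − 8·row B = (17, 1, −8)   [check: 1·425 − 8·51 = 17]
  51 = 3·17 + 0   → remainder 0, stop. gcd = 17 (last nonzero row C).
So gcd(51, 425) = 17, with Bézout identity 1·425 − 8·51 = 17. Containment (⊇): the Bézout identity exhibits 17 as an element of (51, 425), giving (17) ⊆ (51, 425). Containment (⊆): since 17 | 51 and 17 | 425 (51 = 17·3, 425 = 17·25), every Z-linear combination of 51 and 425 is divisible by 17, so (51, 425) ⊆ (17). Therefore (51, 425) = (17), d = 17.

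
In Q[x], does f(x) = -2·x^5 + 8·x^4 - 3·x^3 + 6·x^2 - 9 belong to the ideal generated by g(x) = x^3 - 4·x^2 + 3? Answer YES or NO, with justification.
YES

In Q[x] the ideal (g) consists of all multiples of g, so f ∈ (g) iff g | f, i.e. iff the remainder of f on division by g is 0. Divide f by g (g is monic, so eliminate the leading term of the running remainder at each step):
  leading term -2·x^5: subtract (-2·x^2)·g(x) = -2·x^5 + 8·x^4 - 6·x^2, leaving -3·x^3 + 12·x^2 - 9
  leading term -3·x^3: subtract (-3)·g(x) = -3·x^3 + 12·x^2 - 9, leaving 0
The remainder is 0, so f(x) = g(x) · h(x) with h(x) = -2·x^2 - 3. Hence g | f, i.e. f ∈ (g).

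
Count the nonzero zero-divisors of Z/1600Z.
In Z/1600Z each nonzero element is either a unit (gcd with 1600 is 1) or a zero-divisor (gcd > 1). The number of units is φ(1600): factorise 1600 = 2^6 · 5^2, so φ(1600) = (2^6 − 2^5) · (5^2 − 5^1) = 32 · 20 = 640. The nonzero elements number 1600 − 1 = 1599. Hence the nonzero zero-divisors number 1599 − 640 = 959.

Final answer: Z/1600Z has 959 nonzero zero-divisors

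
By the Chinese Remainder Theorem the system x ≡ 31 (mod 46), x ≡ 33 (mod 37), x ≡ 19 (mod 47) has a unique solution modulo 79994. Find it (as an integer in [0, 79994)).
The moduli 46, 37, 47 are pairwise coprime, so by the CRT there is a unique solution mod 46·37·47 = 79994.
Solve by successive substitution. Start with x ≡ 31 (mod 46).
  Combine with x ≡ 33 (mod 37): write x = 31 + 46·t and require 31 + 46·t ≡ 33 (mod 37), i.e. 46·t ≡ 33 − 31 ≡ 2 (mod 37). Since 46^(−1) ≡ 33 (mod 37) (46 ≡ 9 (mod 37)), t ≡ 33·2 ≡ 29 (mod 37). So x ≡ 31 + 46·29 = 1365 (mod 1702).
  Combine with x ≡ 19 (mod 47): write x = 1365 + 1702·t and require 1365 + 1702·t ≡ 19 (mod 47), i.e. 1702·t ≡ 19 − 1365 ≡ 17 (mod 47). Since 1702^(−1) ≡ 33 (mod 47) (1702 ≡ 10 (mod 47)), t ≡ 33·17 ≡ 44 (mod 47). So x ≡ 1365 + 1702·44 = 76253 (mod 79994).
Unique solution in [0, 79994): x = 76253.

Final answer: x ≡ 76253 (mod 79994); the representative in [0, 79994) is 76253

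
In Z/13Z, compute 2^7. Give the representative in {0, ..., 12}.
11

Use repeated squaring. Binary(7) = 111. Walk through the bits of the exponent 7 left-to-right: at each bit after the leading one, square the running value, then multiply by 2 if the bit is 1 (always reducing mod 13):
  bit 1 = 1 (leading): start with 2.
  bit 2 = 1: square 2^2 = 4; bit is 1, so multiply 4·2 = 8 (mod 13).
  bit 3 = 1: square 8^2 = 64 ≡ 12; bit is 1, so multiply 12·2 = 24 ≡ 11 (mod 13).
Final value: 2^7 ≡ 11 (mod 13).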